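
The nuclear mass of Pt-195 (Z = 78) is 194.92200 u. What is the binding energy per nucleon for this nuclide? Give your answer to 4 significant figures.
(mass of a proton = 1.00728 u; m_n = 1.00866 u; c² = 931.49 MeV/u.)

7.925 MeV/nucleon

The nucleus contains 78 protons and 195 − 78 = 117 neutrons.
Total constituent mass: 78 × 1.00728 + 117 × 1.00866 = 196.58106 u
The mass defect is 196.58106 − 194.92200 = 1.65906 u.
Converting to energy: 1.65906 u × 931.49 MeV/u = 1545.40 MeV
Dividing by A = 195 gives 7.925 MeV per nucleon.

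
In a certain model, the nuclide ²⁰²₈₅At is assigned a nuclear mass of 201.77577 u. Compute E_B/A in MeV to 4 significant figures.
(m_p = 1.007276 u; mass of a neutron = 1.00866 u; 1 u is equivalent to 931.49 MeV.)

With 85 protons and 117 neutrons (A = 202):
Total constituent mass: 85 × 1.007276 + 117 × 1.00866 = 203.631680 u
Δm = 203.631680 − 201.77577 = 1.855910 u
Converting to energy: 1.855910 u × 931.49 MeV/u = 1728.76 MeV
BE/A = 1728.76 MeV / 202 = 8.558 MeV/nucleon

8.558 MeV/nucleon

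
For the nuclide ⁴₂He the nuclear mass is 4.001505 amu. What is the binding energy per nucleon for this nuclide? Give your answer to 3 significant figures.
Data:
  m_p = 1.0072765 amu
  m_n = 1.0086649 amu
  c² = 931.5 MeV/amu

7.07 MeV/nucleon

Σm = 2·m_p + 2·m_n = 2.0145530 + 2.0173298 = 4.0318828 amu
The mass defect is 4.0318828 − 4.001505 = 0.0303778 amu.
Converting to energy: 0.0303778 amu × 931.5 MeV/amu = 28.2969 MeV
Dividing by A = 4 gives 7.074 MeV per nucleon.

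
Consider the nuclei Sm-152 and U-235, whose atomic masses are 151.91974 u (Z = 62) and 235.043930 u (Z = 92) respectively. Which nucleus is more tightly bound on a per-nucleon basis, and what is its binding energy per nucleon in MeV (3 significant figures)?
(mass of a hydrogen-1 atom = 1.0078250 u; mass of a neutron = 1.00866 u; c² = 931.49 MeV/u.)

Sm-152; 8.24 MeV/nucleon

Sm-152: Σm = 62(1.0078250) + 90(1.00866) = 153.2645500 u; Δm = 1.3448100 u; E_B = 1252.7 MeV; E_B/A = 8.241 MeV
U-235: Σm = 92(1.0078250) + 143(1.00866) = 236.9582800 u; Δm = 1.9143500 u; E_B = 1783.2 MeV; E_B/A = 7.588 MeV
Sm-152 has the higher binding energy per nucleon, so it is the more tightly bound nucleus.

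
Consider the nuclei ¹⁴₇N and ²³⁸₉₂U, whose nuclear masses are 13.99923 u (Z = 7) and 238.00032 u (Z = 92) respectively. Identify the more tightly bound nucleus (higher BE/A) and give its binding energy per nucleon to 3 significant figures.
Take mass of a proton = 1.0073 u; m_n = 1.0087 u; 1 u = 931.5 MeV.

¹⁴₇N: Σm = 7(1.0073) + 7(1.0087) = 14.1120 u; Δm = 0.11277 u; E_B = 105.045 MeV; E_B/A = 7.503 MeV
²³⁸₉₂U: Σm = 92(1.0073) + 146(1.0087) = 239.9418 u; Δm = 1.94148 u; E_B = 1808.5 MeV; E_B/A = 7.599 MeV
²³⁸₉₂U has the higher binding energy per nucleon, so it is the more tightly bound nucleus.

²³⁸₉₂U; 7.60 MeV/nucleon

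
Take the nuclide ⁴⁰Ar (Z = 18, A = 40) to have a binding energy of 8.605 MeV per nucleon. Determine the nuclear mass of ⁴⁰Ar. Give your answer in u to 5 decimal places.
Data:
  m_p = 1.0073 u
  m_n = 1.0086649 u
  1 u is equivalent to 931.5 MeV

39.95252 u

Total binding energy = 40 × 8.605 = 344.200 MeV
Mass defect = 344.200 MeV / (931.5 MeV/u) = 0.3695115 u
Constituent mass = 18(1.0073) + 22(1.0086649) = 40.3220278 u
Nuclear mass = 40.3220278 − 0.3695115 = 39.9525163 u ≈ 39.95252 u (to 5 decimal places)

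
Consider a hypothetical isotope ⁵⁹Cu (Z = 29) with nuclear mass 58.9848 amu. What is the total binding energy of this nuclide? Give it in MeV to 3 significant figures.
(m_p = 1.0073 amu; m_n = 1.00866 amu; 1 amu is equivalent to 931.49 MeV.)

The nucleus contains 29 protons and 59 − 29 = 30 neutrons.
Total constituent mass: 29 × 1.0073 + 30 × 1.00866 = 59.47150 amu
Δm = 59.47150 − 58.9848 = 0.48670 amu
E_B = 0.48670 × 931.49 = 453.356 MeV

453 MeV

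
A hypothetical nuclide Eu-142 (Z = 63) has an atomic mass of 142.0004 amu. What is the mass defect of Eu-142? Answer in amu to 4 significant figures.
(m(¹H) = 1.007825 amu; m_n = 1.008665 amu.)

1.177 amu

With 63 protons and 79 neutrons (A = 142):
Σm = 63·m(¹H) + 79·m_n = 63.492975 + 79.684535 = 143.177510 amu
Δm = 143.177510 − 142.0004 = 1.177110 amu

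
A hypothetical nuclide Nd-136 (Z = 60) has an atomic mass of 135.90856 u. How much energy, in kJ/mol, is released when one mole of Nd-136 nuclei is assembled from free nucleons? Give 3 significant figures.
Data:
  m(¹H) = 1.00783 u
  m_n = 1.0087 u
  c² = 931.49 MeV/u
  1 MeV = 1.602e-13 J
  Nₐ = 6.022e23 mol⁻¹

With 60 protons and 76 neutrons (A = 136):
Total constituent mass: 60 × 1.00783 + 76 × 1.0087 = 137.13100 u
Δm = 137.13100 − 135.90856 = 1.22244 u
Binding energy = Δm·c² = 1.22244 × 931.49 MeV/u = 1138.69 MeV
Per nucleus in joules: 1138.69 MeV × 1.602e-13 J/MeV = 1.8242e-10 J
Per mole: 1.8242e-10 J × 6.022e23 mol⁻¹ = 1.0985e+14 J/mol

1.10e+11 kJ/mol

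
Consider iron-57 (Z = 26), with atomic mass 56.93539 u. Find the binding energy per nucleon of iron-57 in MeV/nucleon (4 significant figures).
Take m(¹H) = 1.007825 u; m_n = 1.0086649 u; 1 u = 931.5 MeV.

The nucleus contains 26 protons and 57 − 26 = 31 neutrons.
Mass of separated nucleons = 26(1.007825) + 31(1.0086649) = 26.203450 + 31.2686119 = 57.4720619 u
The mass defect is 57.4720619 − 56.93539 = 0.5366719 u.
E_B = 0.5366719 × 931.5 = 499.910 MeV
BE/A = 499.910 MeV / 57 = 8.770 MeV/nucleon

8.770 MeV/nucleon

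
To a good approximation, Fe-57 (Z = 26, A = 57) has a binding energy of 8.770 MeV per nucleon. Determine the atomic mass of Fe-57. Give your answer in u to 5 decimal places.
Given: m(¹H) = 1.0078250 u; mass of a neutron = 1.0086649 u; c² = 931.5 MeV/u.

56.93541 u

Total binding energy = 57 × 8.770 = 499.890 MeV
Mass defect = 499.890 MeV / (931.5 MeV/u) = 0.5366506 u
Constituent mass = 26(1.0078250) + 31(1.0086649) = 57.4720619 u
Atomic mass = 57.4720619 − 0.5366506 = 56.9354113 u ≈ 56.93541 u (to 5 decimal places)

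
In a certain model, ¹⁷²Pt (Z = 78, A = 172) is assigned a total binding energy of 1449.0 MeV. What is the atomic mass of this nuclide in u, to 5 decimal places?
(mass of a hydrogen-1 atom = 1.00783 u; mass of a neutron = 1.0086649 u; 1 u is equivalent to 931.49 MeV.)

Mass defect = 1449.0 MeV / (931.49 MeV/u) = 1.5555723 u
Constituent mass = 78(1.00783) + 94(1.0086649) = 173.4252406 u
Atomic mass = 173.4252406 − 1.5555723 = 171.8696683 u ≈ 171.86967 u (to 5 decimal places)

171.86967 u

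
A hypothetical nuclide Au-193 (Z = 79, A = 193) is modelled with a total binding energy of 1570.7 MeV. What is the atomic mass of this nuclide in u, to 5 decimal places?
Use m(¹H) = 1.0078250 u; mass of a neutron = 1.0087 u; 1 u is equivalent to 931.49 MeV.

Mass defect = 1570.7 MeV / (931.49 MeV/u) = 1.6862231 u
Constituent mass = 79(1.0078250) + 114(1.0087) = 194.6099750 u
Atomic mass = 194.6099750 − 1.6862231 = 192.9237519 u ≈ 192.92375 u (to 5 decimal places)

192.92375 u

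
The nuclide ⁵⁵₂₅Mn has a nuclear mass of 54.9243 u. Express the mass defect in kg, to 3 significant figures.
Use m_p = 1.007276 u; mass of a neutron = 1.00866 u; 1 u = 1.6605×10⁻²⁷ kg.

Total constituent mass: 25 × 1.007276 + 30 × 1.00866 = 55.441700 u
The mass defect is 55.441700 − 54.9243 = 0.517400 u.
In SI units: 0.517400 u × 1.6605×10⁻²⁷ kg/u = 8.5914e-28 kg

8.59e-28 kg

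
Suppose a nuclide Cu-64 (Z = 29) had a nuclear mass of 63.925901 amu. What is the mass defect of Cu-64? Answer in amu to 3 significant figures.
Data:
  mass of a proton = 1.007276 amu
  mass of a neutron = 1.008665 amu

0.588 amu

Z = 29, so N = A − Z = 64 − 29 = 35.
Total constituent mass: 29 × 1.007276 + 35 × 1.008665 = 64.514279 amu
Mass defect Δm = 64.514279 − 63.925901 = 0.588378 amu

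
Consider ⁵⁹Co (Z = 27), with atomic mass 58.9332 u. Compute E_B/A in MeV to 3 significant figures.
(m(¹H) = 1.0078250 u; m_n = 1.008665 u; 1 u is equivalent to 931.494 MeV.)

8.77 MeV/nucleon

The nucleus contains 27 protons and 59 − 27 = 32 neutrons.
Σm = 27·m(¹H) + 32·m_n = 27.2112750 + 32.277280 = 59.4885550 u
The mass defect is 59.4885550 − 58.9332 = 0.5553550 u.
Binding energy = Δm·c² = 0.5553550 × 931.494 MeV/u = 517.310 MeV
BE/A = 517.310 MeV / 59 = 8.768 MeV/nucleon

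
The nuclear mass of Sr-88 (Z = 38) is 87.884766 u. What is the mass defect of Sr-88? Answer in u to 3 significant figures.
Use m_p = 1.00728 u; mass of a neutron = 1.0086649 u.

Total constituent mass: 38 × 1.00728 + 50 × 1.0086649 = 88.7098850 u
Δm = 88.7098850 − 87.884766 = 0.8251190 u

0.825 u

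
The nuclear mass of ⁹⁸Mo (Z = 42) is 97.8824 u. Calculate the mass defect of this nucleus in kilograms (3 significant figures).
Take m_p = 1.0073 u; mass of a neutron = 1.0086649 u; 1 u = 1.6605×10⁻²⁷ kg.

Z = 42, so N = A − Z = 98 − 42 = 56.
Σm = 42·m_p + 56·m_n = 42.3066 + 56.4852344 = 98.7918344 u
The mass defect is 98.7918344 − 97.8824 = 0.9094344 u.
In SI units: 0.9094344 u × 1.6605×10⁻²⁷ kg/u = 1.5101e-27 kg

1.51e-27 kg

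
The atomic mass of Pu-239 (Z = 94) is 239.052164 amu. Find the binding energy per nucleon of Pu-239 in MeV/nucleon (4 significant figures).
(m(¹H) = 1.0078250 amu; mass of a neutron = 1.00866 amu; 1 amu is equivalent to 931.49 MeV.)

7.557 MeV/nucleon

Z = 94, so N = A − Z = 239 − 94 = 145.
Σm = 94·m(¹H) + 145·m_n = 94.7355500 + 146.25570 = 240.9912500 amu
Δm = 240.9912500 − 239.052164 = 1.9390860 amu
Converting to energy: 1.9390860 amu × 931.49 MeV/amu = 1806.24 MeV
Per nucleon: 1806.24 / 239 = 7.557 MeV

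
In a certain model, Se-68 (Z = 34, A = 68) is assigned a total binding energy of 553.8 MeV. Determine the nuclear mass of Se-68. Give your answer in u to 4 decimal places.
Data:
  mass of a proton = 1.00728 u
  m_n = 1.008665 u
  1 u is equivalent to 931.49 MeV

Mass defect = 553.8 MeV / (931.49 MeV/u) = 0.594531 u
Constituent mass = 34(1.00728) + 34(1.008665) = 68.542130 u
Nuclear mass = 68.542130 − 0.594531 = 67.947599 u ≈ 67.9476 u (to 4 decimal places)

67.9476 u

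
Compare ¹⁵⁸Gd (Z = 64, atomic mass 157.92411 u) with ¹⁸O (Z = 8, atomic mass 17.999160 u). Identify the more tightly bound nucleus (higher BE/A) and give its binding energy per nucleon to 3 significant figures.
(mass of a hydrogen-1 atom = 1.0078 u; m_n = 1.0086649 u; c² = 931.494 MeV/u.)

¹⁵⁸Gd; 8.19 MeV/nucleon

¹⁵⁸Gd: Σm = 64(1.0078) + 94(1.0086649) = 159.3137006 u; Δm = 1.3895906 u; E_B = 1294.4 MeV; E_B/A = 8.192 MeV
¹⁸O: Σm = 8(1.0078) + 10(1.0086649) = 18.1490490 u; Δm = 0.1498890 u; E_B = 139.62 MeV; E_B/A = 7.757 MeV
¹⁵⁸Gd has the higher binding energy per nucleon, so it is the more tightly bound nucleus.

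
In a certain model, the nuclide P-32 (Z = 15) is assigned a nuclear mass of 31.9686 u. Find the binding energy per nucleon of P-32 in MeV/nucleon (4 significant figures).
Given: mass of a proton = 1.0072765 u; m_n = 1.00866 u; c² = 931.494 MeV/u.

The nucleus contains 15 protons and 32 − 15 = 17 neutrons.
Total constituent mass: 15 × 1.0072765 + 17 × 1.00866 = 32.2563675 u
Mass defect Δm = 32.2563675 − 31.9686 = 0.2877675 u
E_B = 0.2877675 × 931.494 = 268.054 MeV
Dividing by A = 32 gives 8.377 MeV per nucleon.

8.377 MeV/nucleon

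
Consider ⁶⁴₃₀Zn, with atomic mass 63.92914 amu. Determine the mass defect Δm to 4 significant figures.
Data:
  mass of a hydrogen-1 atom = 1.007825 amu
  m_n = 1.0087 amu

Σm = 30·m(¹H) + 34·m_n = 30.234750 + 34.2958 = 64.530550 amu
Mass defect Δm = 64.530550 − 63.92914 = 0.601410 amu

0.6014 amu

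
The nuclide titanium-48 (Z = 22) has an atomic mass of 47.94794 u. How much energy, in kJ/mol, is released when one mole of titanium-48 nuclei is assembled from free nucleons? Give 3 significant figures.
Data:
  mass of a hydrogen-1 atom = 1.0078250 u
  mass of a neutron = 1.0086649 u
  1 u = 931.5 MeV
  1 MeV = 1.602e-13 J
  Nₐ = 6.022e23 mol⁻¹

Σm = 22·m(¹H) + 26·m_n = 22.1721500 + 26.2252874 = 48.3974374 u
Mass defect Δm = 48.3974374 − 47.94794 = 0.4494974 u
Binding energy = Δm·c² = 0.4494974 × 931.5 MeV/u = 418.707 MeV
Per nucleus in joules: 418.707 MeV × 1.602e-13 J/MeV = 6.7077e-11 J
Per mole: 6.7077e-11 J × 6.022e23 mol⁻¹ = 4.0394e+13 J/mol

4.04e+10 kJ/mol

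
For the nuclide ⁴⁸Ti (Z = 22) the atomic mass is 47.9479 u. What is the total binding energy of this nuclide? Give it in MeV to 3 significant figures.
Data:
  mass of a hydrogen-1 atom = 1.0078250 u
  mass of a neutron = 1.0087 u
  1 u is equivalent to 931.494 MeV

420 MeV

Total constituent mass: 22 × 1.0078250 + 26 × 1.0087 = 48.3983500 u
Mass defect Δm = 48.3983500 − 47.9479 = 0.4504500 u
Binding energy = Δm·c² = 0.4504500 × 931.494 MeV/u = 419.591 MeV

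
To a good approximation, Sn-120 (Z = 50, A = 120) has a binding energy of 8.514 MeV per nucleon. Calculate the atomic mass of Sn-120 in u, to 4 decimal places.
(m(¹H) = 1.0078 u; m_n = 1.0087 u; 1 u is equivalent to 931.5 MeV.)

Total binding energy = 120 × 8.514 = 1021.680 MeV
Mass defect = 1021.680 MeV / (931.5 MeV/u) = 1.096812 u
Constituent mass = 50(1.0078) + 70(1.0087) = 120.9990 u
Atomic mass = 120.9990 − 1.096812 = 119.902188 u ≈ 119.9022 u (to 4 decimal places)

119.9022 u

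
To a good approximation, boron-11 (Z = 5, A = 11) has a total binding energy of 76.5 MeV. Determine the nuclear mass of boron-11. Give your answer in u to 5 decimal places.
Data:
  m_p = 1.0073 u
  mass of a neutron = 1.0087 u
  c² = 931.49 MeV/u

Mass defect = 76.5 MeV / (931.49 MeV/u) = 0.0821265 u
Constituent mass = 5(1.0073) + 6(1.0087) = 11.0887 u
Nuclear mass = 11.0887 − 0.0821265 = 11.0065735 u ≈ 11.00657 u (to 5 decimal places)

11.00657 u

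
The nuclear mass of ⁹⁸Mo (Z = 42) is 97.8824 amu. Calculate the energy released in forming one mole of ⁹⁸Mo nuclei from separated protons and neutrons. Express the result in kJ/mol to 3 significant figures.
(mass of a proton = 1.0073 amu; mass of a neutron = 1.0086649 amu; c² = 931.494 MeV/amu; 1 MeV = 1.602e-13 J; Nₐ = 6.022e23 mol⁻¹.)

The nucleus contains 42 protons and 98 − 42 = 56 neutrons.
Mass of separated nucleons = 42(1.0073) + 56(1.0086649) = 42.3066 + 56.4852344 = 98.7918344 amu
The mass defect is 98.7918344 − 97.8824 = 0.9094344 amu.
E_B = 0.9094344 × 931.494 = 847.133 MeV
Per nucleus in joules: 847.133 MeV × 1.602e-13 J/MeV = 1.3571e-10 J
Per mole: 1.3571e-10 J × 6.022e23 mol⁻¹ = 8.1725e+13 J/mol

8.17e+10 kJ/mol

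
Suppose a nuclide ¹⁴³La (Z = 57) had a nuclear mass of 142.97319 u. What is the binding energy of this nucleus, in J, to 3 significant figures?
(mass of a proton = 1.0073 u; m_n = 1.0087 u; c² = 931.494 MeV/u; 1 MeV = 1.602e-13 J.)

Total constituent mass: 57 × 1.0073 + 86 × 1.0087 = 144.1643 u
Δm = 144.1643 − 142.97319 = 1.19111 u
E_B = 1.19111 × 931.494 = 1109.51 MeV
In joules: 1109.51 MeV × 1.602e-13 J/MeV = 1.7774e-10 J

1.78e-10 J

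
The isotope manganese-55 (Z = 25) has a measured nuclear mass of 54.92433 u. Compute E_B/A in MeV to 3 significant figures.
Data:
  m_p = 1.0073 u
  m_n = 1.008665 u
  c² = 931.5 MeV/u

8.78 MeV/nucleon

With 25 protons and 30 neutrons (A = 55):
Mass of separated nucleons = 25(1.0073) + 30(1.008665) = 25.1825 + 30.259950 = 55.442450 u
Δm = 55.442450 − 54.92433 = 0.518120 u
Converting to energy: 0.518120 u × 931.5 MeV/u = 482.629 MeV
Dividing by A = 55 gives 8.775 MeV per nucleon.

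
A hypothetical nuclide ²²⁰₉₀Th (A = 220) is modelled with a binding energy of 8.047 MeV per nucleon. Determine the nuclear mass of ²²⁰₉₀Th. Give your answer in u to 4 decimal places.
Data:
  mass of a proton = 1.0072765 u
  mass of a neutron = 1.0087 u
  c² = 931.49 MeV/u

Total binding energy = 220 × 8.047 = 1770.340 MeV
Mass defect = 1770.340 MeV / (931.49 MeV/u) = 1.900546 u
Constituent mass = 90(1.0072765) + 130(1.0087) = 221.7858850 u
Nuclear mass = 221.7858850 − 1.900546 = 219.8853390 u ≈ 219.8853 u (to 4 decimal places)

219.8853 u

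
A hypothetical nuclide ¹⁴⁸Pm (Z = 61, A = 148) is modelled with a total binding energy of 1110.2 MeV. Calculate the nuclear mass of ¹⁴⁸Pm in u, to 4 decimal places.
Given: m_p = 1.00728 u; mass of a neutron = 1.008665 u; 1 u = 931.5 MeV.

148.0061 u

Mass defect = 1110.2 MeV / (931.5 MeV/u) = 1.191841 u
Constituent mass = 61(1.00728) + 87(1.008665) = 149.197935 u
Nuclear mass = 149.197935 − 1.191841 = 148.006094 u ≈ 148.0061 u (to 4 decimal places)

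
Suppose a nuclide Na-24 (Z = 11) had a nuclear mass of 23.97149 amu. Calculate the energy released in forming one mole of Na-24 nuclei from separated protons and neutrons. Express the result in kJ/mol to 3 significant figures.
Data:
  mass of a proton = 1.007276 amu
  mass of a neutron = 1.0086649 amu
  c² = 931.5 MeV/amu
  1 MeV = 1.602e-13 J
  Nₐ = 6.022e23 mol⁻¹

Z = 11, so N = A − Z = 24 − 11 = 13.
Σm = 11·m_p + 13·m_n = 11.080036 + 13.1126437 = 24.1926797 amu
The mass defect is 24.1926797 − 23.97149 = 0.2211897 amu.
Converting to energy: 0.2211897 amu × 931.5 MeV/amu = 206.038 MeV
Per nucleus in joules: 206.038 MeV × 1.602e-13 J/MeV = 3.3007e-11 J
Per mole: 3.3007e-11 J × 6.022e23 mol⁻¹ = 1.9877e+13 J/mol

1.99e+10 kJ/mol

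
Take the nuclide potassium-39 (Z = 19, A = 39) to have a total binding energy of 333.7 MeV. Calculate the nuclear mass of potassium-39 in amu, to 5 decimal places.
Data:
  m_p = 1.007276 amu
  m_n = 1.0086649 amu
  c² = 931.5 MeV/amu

Mass defect = 333.7 MeV / (931.5 MeV/amu) = 0.3582394 amu
Constituent mass = 19(1.007276) + 20(1.0086649) = 39.3115420 amu
Nuclear mass = 39.3115420 − 0.3582394 = 38.9533026 amu ≈ 38.95330 amu (to 5 decimal places)

38.95330 amu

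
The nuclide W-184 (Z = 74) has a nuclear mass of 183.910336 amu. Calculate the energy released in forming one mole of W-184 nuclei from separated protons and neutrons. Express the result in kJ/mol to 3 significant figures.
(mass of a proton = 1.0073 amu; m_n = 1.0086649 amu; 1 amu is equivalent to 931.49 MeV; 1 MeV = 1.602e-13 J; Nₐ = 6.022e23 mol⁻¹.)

Mass of separated nucleons = 74(1.0073) + 110(1.0086649) = 74.5402 + 110.9531390 = 185.4933390 amu
Δm = 185.4933390 − 183.910336 = 1.5830030 amu
E_B = 1.5830030 × 931.49 = 1474.55 MeV
Per nucleus in joules: 1474.55 MeV × 1.602e-13 J/MeV = 2.3622e-10 J
Per mole: 2.3622e-10 J × 6.022e23 mol⁻¹ = 1.4225e+14 J/mol

1.42e+11 kJ/mol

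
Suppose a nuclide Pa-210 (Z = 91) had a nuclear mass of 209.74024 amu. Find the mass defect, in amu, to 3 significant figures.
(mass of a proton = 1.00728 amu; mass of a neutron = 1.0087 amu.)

1.96 amu

The nucleus contains 91 protons and 210 − 91 = 119 neutrons.
Σm = 91·m_p + 119·m_n = 91.66248 + 120.0353 = 211.69778 amu
Δm = 211.69778 − 209.74024 = 1.95754 amu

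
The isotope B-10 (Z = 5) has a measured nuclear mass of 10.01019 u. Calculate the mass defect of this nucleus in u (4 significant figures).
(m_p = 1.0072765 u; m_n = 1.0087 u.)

With 5 protons and 5 neutrons (A = 10):
Mass of separated nucleons = 5(1.0072765) + 5(1.0087) = 5.0363825 + 5.0435 = 10.0798825 u
The mass defect is 10.0798825 − 10.01019 = 0.0696925 u.

0.06969 u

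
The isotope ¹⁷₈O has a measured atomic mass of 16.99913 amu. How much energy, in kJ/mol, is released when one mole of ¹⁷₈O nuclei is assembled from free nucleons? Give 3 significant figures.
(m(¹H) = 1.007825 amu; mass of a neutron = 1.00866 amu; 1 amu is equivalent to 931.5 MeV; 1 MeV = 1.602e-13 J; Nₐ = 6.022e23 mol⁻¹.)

1.27e+10 kJ/mol

The nucleus contains 8 protons and 17 − 8 = 9 neutrons.
Mass of separated nucleons = 8(1.007825) + 9(1.00866) = 8.062600 + 9.07794 = 17.140540 amu
The mass defect is 17.140540 − 16.99913 = 0.141410 amu.
E_B = 0.141410 × 931.5 = 131.723 MeV
Per nucleus in joules: 131.723 MeV × 1.602e-13 J/MeV = 2.1102e-11 J
Per mole: 2.1102e-11 J × 6.022e23 mol⁻¹ = 1.2708e+13 J/mol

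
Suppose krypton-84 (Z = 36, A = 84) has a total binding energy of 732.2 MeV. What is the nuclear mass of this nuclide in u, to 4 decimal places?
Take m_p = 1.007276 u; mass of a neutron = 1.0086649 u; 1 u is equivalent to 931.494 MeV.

Mass defect = 732.2 MeV / (931.494 MeV/u) = 0.786049 u
Constituent mass = 36(1.007276) + 48(1.0086649) = 84.6778512 u
Nuclear mass = 84.6778512 − 0.786049 = 83.8918022 u ≈ 83.8918 u (to 4 decimal places)

83.8918 u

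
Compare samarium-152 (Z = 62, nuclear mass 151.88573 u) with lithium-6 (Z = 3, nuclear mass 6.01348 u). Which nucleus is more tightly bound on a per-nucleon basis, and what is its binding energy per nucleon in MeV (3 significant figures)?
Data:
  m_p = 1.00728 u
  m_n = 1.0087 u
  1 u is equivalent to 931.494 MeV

samarium-152: Σm = 62(1.00728) + 90(1.0087) = 153.23436 u; Δm = 1.34863 u; E_B = 1256.24 MeV; E_B/A = 8.2647 MeV
lithium-6: Σm = 3(1.00728) + 3(1.0087) = 6.04794 u; Δm = 0.03446 u; E_B = 32.099 MeV; E_B/A = 5.350 MeV
samarium-152 has the higher binding energy per nucleon, so it is the more tightly bound nucleus.

samarium-152; 8.26 MeV/nucleon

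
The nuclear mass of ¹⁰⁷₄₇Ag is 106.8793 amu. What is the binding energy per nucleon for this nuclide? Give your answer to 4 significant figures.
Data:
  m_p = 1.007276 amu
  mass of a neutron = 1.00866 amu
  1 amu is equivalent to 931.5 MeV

8.551 MeV/nucleon

With 47 protons and 60 neutrons (A = 107):
Total constituent mass: 47 × 1.007276 + 60 × 1.00866 = 107.861572 amu
Mass defect Δm = 107.861572 − 106.8793 = 0.982272 amu
Converting to energy: 0.982272 amu × 931.5 MeV/amu = 914.986 MeV
Per nucleon: 914.986 / 107 = 8.551 MeV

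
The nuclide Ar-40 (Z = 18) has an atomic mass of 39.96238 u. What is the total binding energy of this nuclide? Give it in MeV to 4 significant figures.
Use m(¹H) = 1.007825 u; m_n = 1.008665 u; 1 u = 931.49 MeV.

343.8 MeV

Z = 18, so N = A − Z = 40 − 18 = 22.
Total constituent mass: 18 × 1.007825 + 22 × 1.008665 = 40.331480 u
The mass defect is 40.331480 − 39.96238 = 0.369100 u.
Converting to energy: 0.369100 u × 931.49 MeV/u = 343.813 MeV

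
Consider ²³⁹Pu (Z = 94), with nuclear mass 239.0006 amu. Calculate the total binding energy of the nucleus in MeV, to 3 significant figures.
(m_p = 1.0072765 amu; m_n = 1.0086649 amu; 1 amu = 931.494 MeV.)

1810 MeV

The nucleus contains 94 protons and 239 − 94 = 145 neutrons.
Total constituent mass: 94 × 1.0072765 + 145 × 1.0086649 = 240.9404015 amu
Mass defect Δm = 240.9404015 − 239.0006 = 1.9398015 amu
E_B = 1.9398015 × 931.494 = 1806.91 MeV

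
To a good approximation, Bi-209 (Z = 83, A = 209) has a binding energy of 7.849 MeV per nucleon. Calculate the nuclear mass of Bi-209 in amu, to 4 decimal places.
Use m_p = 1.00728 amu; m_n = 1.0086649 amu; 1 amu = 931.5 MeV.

Total binding energy = 209 × 7.849 = 1640.441 MeV
Mass defect = 1640.441 MeV / (931.5 MeV/amu) = 1.761075 amu
Constituent mass = 83(1.00728) + 126(1.0086649) = 210.6960174 amu
Nuclear mass = 210.6960174 − 1.761075 = 208.9349424 amu ≈ 208.9349 amu (to 4 decimal places)

208.9349 amu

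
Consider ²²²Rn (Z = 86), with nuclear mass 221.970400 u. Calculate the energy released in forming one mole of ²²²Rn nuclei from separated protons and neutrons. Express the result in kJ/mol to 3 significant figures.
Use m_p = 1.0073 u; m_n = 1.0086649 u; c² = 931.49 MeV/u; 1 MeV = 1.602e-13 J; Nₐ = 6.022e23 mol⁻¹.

1.65e+11 kJ/mol

Total constituent mass: 86 × 1.0073 + 136 × 1.0086649 = 223.8062264 u
The mass defect is 223.8062264 − 221.970400 = 1.8358264 u.
E_B = 1.8358264 × 931.49 = 1710.05 MeV
Per nucleus in joules: 1710.05 MeV × 1.602e-13 J/MeV = 2.7395e-10 J
Per mole: 2.7395e-10 J × 6.022e23 mol⁻¹ = 1.6497e+14 J/mol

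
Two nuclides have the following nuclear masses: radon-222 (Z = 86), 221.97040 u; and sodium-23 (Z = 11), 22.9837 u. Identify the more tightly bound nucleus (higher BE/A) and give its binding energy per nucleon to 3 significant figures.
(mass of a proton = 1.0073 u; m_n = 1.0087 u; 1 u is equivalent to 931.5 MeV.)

radon-222: Σm = 86(1.0073) + 136(1.0087) = 223.8110 u; Δm = 1.84060 u; E_B = 1714.5 MeV; E_B/A = 7.723 MeV
sodium-23: Σm = 11(1.0073) + 12(1.0087) = 23.1847 u; Δm = 0.2010 u; E_B = 187.232 MeV; E_B/A = 8.141 MeV
sodium-23 has the higher binding energy per nucleon, so it is the more tightly bound nucleus.

sodium-23; 8.14 MeV/nucleon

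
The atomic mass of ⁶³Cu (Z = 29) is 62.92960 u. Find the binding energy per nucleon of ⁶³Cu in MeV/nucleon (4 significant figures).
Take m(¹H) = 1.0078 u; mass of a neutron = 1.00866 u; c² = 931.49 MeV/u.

8.739 MeV/nucleon

With 29 protons and 34 neutrons (A = 63):
Σm = 29·m(¹H) + 34·m_n = 29.2262 + 34.29444 = 63.52064 u
Mass defect Δm = 63.52064 − 62.92960 = 0.59104 u
Converting to energy: 0.59104 u × 931.49 MeV/u = 550.548 MeV
Dividing by A = 63 gives 8.739 MeV per nucleon.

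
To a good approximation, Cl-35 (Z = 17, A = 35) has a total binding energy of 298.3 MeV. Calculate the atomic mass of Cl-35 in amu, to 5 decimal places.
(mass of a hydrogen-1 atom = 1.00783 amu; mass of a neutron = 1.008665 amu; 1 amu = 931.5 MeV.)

Mass defect = 298.3 MeV / (931.5 MeV/amu) = 0.3202362 amu
Constituent mass = 17(1.00783) + 18(1.008665) = 35.289080 amu
Atomic mass = 35.289080 − 0.3202362 = 34.9688438 amu ≈ 34.96884 amu (to 5 decimal places)

34.96884 amu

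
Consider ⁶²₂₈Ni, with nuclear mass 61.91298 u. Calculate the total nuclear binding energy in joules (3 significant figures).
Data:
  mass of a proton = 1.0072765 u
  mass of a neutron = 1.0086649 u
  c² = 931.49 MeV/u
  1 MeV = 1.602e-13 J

Z = 28, so N = A − Z = 62 − 28 = 34.
Mass of separated nucleons = 28(1.0072765) + 34(1.0086649) = 28.2037420 + 34.2946066 = 62.4983486 u
The mass defect is 62.4983486 − 61.91298 = 0.5853686 u.
E_B = 0.5853686 × 931.49 = 545.265 MeV
In joules: 545.265 MeV × 1.602e-13 J/MeV = 8.7351e-11 J

8.74e-11 J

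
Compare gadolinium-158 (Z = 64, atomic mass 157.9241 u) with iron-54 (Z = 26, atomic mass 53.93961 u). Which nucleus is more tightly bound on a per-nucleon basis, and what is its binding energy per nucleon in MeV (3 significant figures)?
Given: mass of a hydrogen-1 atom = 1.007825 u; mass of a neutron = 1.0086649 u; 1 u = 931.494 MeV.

gadolinium-158: Σm = 64(1.007825) + 94(1.0086649) = 159.3153006 u; Δm = 1.3912006 u; E_B = 1295.9 MeV; E_B/A = 8.202 MeV
iron-54: Σm = 26(1.007825) + 28(1.0086649) = 54.4460672 u; Δm = 0.5064572 u; E_B = 471.76 MeV; E_B/A = 8.736 MeV
iron-54 has the higher binding energy per nucleon, so it is the more tightly bound nucleus.

iron-54; 8.74 MeV/nucleon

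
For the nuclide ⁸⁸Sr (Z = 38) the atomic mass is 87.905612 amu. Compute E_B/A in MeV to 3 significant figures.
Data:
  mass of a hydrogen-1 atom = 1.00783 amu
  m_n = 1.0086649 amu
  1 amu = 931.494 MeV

Z = 38, so N = A − Z = 88 − 38 = 50.
Total constituent mass: 38 × 1.00783 + 50 × 1.0086649 = 88.7307850 amu
Δm = 88.7307850 − 87.905612 = 0.8251730 amu
E_B = 0.8251730 × 931.494 = 768.644 MeV
Per nucleon: 768.644 / 88 = 8.7346 MeV

8.73 MeV/nucleon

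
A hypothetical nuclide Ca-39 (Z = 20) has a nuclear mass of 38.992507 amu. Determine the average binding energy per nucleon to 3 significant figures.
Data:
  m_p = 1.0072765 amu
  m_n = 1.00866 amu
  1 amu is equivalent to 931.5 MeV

7.58 MeV/nucleon

With 20 protons and 19 neutrons (A = 39):
Mass of separated nucleons = 20(1.0072765) + 19(1.00866) = 20.1455300 + 19.16454 = 39.3100700 amu
Δm = 39.3100700 − 38.992507 = 0.3175630 amu
Binding energy = Δm·c² = 0.3175630 × 931.5 MeV/amu = 295.810 MeV
Per nucleon: 295.810 / 39 = 7.5849 MeV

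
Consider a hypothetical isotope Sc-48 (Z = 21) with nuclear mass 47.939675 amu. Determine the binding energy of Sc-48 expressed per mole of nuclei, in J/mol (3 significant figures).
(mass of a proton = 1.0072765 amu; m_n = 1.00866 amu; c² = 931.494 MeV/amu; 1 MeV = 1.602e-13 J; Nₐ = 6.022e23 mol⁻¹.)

4.02e+13 J/mol

With 21 protons and 27 neutrons (A = 48):
Σm = 21·m_p + 27·m_n = 21.1528065 + 27.23382 = 48.3866265 amu
Mass defect Δm = 48.3866265 − 47.939675 = 0.4469515 amu
Converting to energy: 0.4469515 amu × 931.494 MeV/amu = 416.333 MeV
Per nucleus in joules: 416.333 MeV × 1.602e-13 J/MeV = 6.6697e-11 J
Per mole: 6.6697e-11 J × 6.022e23 mol⁻¹ = 4.0165e+13 J/mol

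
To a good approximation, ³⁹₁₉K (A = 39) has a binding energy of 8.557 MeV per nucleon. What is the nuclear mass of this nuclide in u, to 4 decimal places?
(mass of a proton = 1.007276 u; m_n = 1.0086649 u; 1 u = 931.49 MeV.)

Total binding energy = 39 × 8.557 = 333.723 MeV
Mass defect = 333.723 MeV / (931.49 MeV/u) = 0.358268 u
Constituent mass = 19(1.007276) + 20(1.0086649) = 39.3115420 u
Nuclear mass = 39.3115420 − 0.358268 = 38.9532740 u ≈ 38.9533 u (to 4 decimal places)

38.9533 u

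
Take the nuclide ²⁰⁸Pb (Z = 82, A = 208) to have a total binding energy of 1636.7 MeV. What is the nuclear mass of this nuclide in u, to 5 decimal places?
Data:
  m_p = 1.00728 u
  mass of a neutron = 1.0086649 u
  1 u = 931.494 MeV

Mass defect = 1636.7 MeV / (931.494 MeV/u) = 1.7570698 u
Constituent mass = 82(1.00728) + 126(1.0086649) = 209.6887374 u
Nuclear mass = 209.6887374 − 1.7570698 = 207.9316676 u ≈ 207.93167 u (to 5 decimal places)

207.93167 u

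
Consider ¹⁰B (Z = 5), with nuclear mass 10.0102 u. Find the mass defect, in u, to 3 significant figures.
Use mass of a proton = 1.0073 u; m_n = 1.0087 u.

0.0698 u

The nucleus contains 5 protons and 10 − 5 = 5 neutrons.
Total constituent mass: 5 × 1.0073 + 5 × 1.0087 = 10.0800 u
Mass defect Δm = 10.0800 − 10.0102 = 0.0698 u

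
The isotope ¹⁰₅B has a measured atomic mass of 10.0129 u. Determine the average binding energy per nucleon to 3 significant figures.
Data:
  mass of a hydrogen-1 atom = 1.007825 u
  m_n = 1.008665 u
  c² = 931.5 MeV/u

6.48 MeV/nucleon

Z = 5, so N = A − Z = 10 − 5 = 5.
Total constituent mass: 5 × 1.007825 + 5 × 1.008665 = 10.082450 u
The mass defect is 10.082450 − 10.0129 = 0.069550 u.
Converting to energy: 0.069550 u × 931.5 MeV/u = 64.7858 MeV
Dividing by A = 10 gives 6.479 MeV per nucleon.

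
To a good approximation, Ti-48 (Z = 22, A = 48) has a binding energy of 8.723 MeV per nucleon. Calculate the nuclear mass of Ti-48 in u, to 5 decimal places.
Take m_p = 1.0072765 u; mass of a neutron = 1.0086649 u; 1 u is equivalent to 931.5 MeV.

47.93588 u

Total binding energy = 48 × 8.723 = 418.704 MeV
Mass defect = 418.704 MeV / (931.5 MeV/u) = 0.4494944 u
Constituent mass = 22(1.0072765) + 26(1.0086649) = 48.3853704 u
Nuclear mass = 48.3853704 − 0.4494944 = 47.9358760 u ≈ 47.93588 u (to 5 decimal places)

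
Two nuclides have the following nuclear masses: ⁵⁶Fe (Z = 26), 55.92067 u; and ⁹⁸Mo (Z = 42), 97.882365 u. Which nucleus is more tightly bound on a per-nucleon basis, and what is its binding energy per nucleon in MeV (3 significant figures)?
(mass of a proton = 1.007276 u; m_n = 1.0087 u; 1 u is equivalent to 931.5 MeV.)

⁵⁶Fe; 8.81 MeV/nucleon

⁵⁶Fe: Σm = 26(1.007276) + 30(1.0087) = 56.450176 u; Δm = 0.529506 u; E_B = 493.23 MeV; E_B/A = 8.808 MeV
⁹⁸Mo: Σm = 42(1.007276) + 56(1.0087) = 98.792792 u; Δm = 0.910427 u; E_B = 848.06 MeV; E_B/A = 8.654 MeV
⁵⁶Fe has the higher binding energy per nucleon, so it is the more tightly bound nucleus.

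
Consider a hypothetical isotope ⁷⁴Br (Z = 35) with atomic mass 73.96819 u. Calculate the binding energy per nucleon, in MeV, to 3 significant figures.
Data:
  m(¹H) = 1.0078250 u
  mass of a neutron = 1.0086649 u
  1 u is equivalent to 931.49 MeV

8.10 MeV/nucleon

Σm = 35·m(¹H) + 39·m_n = 35.2738750 + 39.3379311 = 74.6118061 u
The mass defect is 74.6118061 − 73.96819 = 0.6436161 u.
Binding energy = Δm·c² = 0.6436161 × 931.49 MeV/u = 599.522 MeV
BE/A = 599.522 MeV / 74 = 8.102 MeV/nucleon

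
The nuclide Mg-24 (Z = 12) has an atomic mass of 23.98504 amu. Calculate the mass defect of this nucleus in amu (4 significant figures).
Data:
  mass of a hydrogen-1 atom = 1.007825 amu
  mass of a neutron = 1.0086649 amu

Σm = 12·m(¹H) + 12·m_n = 12.093900 + 12.1039788 = 24.1978788 amu
The mass defect is 24.1978788 − 23.98504 = 0.2128388 amu.

0.2128 amu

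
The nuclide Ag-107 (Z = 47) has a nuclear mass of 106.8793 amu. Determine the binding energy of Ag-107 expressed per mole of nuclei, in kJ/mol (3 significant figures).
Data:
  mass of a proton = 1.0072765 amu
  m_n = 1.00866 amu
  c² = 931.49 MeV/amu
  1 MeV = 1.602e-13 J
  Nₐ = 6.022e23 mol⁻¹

8.83e+10 kJ/mol

With 47 protons and 60 neutrons (A = 107):
Σm = 47·m_p + 60·m_n = 47.3419955 + 60.51960 = 107.8615955 amu
Mass defect Δm = 107.8615955 − 106.8793 = 0.9822955 amu
E_B = 0.9822955 × 931.49 = 914.998 MeV
Per nucleus in joules: 914.998 MeV × 1.602e-13 J/MeV = 1.4658e-10 J
Per mole: 1.4658e-10 J × 6.022e23 mol⁻¹ = 8.8270e+13 J/mol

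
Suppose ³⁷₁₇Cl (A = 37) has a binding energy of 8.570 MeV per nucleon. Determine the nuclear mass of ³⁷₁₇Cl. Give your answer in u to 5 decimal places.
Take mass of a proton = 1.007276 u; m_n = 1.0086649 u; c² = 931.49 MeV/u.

Total binding energy = 37 × 8.570 = 317.090 MeV
Mass defect = 317.090 MeV / (931.49 MeV/u) = 0.3404116 u
Constituent mass = 17(1.007276) + 20(1.0086649) = 37.2969900 u
Nuclear mass = 37.2969900 − 0.3404116 = 36.9565784 u ≈ 36.95658 u (to 5 decimal places)

36.95658 u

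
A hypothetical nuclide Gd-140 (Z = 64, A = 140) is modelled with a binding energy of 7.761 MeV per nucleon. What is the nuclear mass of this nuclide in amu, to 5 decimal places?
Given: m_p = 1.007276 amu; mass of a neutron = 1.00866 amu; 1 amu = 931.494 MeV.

139.95738 amu

Total binding energy = 140 × 7.761 = 1086.540 MeV
Mass defect = 1086.540 MeV / (931.494 MeV/amu) = 1.1664487 amu
Constituent mass = 64(1.007276) + 76(1.00866) = 141.123824 amu
Nuclear mass = 141.123824 − 1.1664487 = 139.9573753 amu ≈ 139.95738 amu (to 5 decimal places)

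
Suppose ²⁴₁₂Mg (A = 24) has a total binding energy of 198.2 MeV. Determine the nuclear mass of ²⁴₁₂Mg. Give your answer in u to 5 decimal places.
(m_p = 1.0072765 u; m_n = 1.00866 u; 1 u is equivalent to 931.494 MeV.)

23.97846 u

Mass defect = 198.2 MeV / (931.494 MeV/u) = 0.2127765 u
Constituent mass = 12(1.0072765) + 12(1.00866) = 24.1912380 u
Nuclear mass = 24.1912380 − 0.2127765 = 23.9784615 u ≈ 23.97846 u (to 5 decimal places)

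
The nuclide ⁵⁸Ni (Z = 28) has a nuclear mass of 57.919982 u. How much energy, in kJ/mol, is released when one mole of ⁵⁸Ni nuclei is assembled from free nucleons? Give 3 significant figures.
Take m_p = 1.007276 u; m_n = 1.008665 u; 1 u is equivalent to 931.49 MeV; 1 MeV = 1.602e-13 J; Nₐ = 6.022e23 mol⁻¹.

4.89e+10 kJ/mol

Mass of separated nucleons = 28(1.007276) + 30(1.008665) = 28.203728 + 30.259950 = 58.463678 u
Δm = 58.463678 − 57.919982 = 0.543696 u
Binding energy = Δm·c² = 0.543696 × 931.49 MeV/u = 506.447 MeV
Per nucleus in joules: 506.447 MeV × 1.602e-13 J/MeV = 8.1133e-11 J
Per mole: 8.1133e-11 J × 6.022e23 mol⁻¹ = 4.8858e+13 J/mol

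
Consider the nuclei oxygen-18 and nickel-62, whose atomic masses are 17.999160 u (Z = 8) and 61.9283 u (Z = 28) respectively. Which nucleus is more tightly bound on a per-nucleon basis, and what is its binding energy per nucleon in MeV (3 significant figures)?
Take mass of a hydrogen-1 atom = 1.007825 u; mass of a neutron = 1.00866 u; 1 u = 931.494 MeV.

nickel-62; 8.79 MeV/nucleon

oxygen-18: Σm = 8(1.007825) + 10(1.00866) = 18.149200 u; Δm = 0.150040 u; E_B = 139.761 MeV; E_B/A = 7.7645 MeV
nickel-62: Σm = 28(1.007825) + 34(1.00866) = 62.513540 u; Δm = 0.585240 u; E_B = 545.15 MeV; E_B/A = 8.793 MeV
nickel-62 has the higher binding energy per nucleon, so it is the more tightly bound nucleus.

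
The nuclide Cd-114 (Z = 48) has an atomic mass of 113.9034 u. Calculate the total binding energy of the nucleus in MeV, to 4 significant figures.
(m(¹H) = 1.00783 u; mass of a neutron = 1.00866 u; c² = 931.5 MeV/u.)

972.5 MeV

Total constituent mass: 48 × 1.00783 + 66 × 1.00866 = 114.94740 u
Mass defect Δm = 114.94740 − 113.9034 = 1.04400 u
Binding energy = Δm·c² = 1.04400 × 931.5 MeV/u = 972.486 MeV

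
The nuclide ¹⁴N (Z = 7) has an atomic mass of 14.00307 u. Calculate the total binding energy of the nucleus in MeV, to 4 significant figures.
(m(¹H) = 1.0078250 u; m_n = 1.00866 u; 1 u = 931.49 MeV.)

104.6 MeV

Z = 7, so N = A − Z = 14 − 7 = 7.
Total constituent mass: 7 × 1.0078250 + 7 × 1.00866 = 14.1153950 u
Mass defect Δm = 14.1153950 − 14.00307 = 0.1123250 u
E_B = 0.1123250 × 931.49 = 104.630 MeV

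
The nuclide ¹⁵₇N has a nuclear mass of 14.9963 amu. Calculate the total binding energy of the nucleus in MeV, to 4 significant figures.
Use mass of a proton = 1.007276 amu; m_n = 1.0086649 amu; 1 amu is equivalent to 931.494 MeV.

115.5 MeV

Total constituent mass: 7 × 1.007276 + 8 × 1.0086649 = 15.1202512 amu
Δm = 15.1202512 − 14.9963 = 0.1239512 amu
E_B = 0.1239512 × 931.494 = 115.460 MeV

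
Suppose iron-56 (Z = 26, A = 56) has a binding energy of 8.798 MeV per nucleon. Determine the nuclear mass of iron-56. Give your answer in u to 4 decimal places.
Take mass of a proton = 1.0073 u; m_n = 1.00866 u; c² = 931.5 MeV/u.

55.9207 u

Total binding energy = 56 × 8.798 = 492.688 MeV
Mass defect = 492.688 MeV / (931.5 MeV/u) = 0.528919 u
Constituent mass = 26(1.0073) + 30(1.00866) = 56.44960 u
Nuclear mass = 56.44960 − 0.528919 = 55.920681 u ≈ 55.9207 u (to 4 decimal places)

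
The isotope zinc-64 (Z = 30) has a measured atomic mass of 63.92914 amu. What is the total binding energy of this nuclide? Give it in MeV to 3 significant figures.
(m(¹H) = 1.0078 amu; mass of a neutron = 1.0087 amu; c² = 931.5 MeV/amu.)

560 MeV

Total constituent mass: 30 × 1.0078 + 34 × 1.0087 = 64.5298 amu
The mass defect is 64.5298 − 63.92914 = 0.60066 amu.
E_B = 0.60066 × 931.5 = 559.515 MeV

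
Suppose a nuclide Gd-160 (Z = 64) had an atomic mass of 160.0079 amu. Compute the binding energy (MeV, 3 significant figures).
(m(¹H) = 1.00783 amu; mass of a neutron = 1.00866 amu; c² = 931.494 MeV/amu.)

Total constituent mass: 64 × 1.00783 + 96 × 1.00866 = 161.33248 amu
Mass defect Δm = 161.33248 − 160.0079 = 1.32458 amu
Binding energy = Δm·c² = 1.32458 × 931.494 MeV/amu = 1233.84 MeV

1230 MeV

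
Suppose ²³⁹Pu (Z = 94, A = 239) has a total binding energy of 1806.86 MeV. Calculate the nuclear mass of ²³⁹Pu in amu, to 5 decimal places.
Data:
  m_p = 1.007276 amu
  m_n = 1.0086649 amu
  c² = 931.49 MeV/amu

Mass defect = 1806.86 MeV / (931.49 MeV/amu) = 1.9397524 amu
Constituent mass = 94(1.007276) + 145(1.0086649) = 240.9403545 amu
Nuclear mass = 240.9403545 − 1.9397524 = 239.0006021 amu ≈ 239.00060 amu (to 5 decimal places)

239.00060 amu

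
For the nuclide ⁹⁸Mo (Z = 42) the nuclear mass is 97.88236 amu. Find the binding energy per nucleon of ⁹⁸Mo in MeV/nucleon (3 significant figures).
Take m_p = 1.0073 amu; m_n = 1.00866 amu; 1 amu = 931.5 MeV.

The nucleus contains 42 protons and 98 − 42 = 56 neutrons.
Mass of separated nucleons = 42(1.0073) + 56(1.00866) = 42.3066 + 56.48496 = 98.79156 amu
The mass defect is 98.79156 − 97.88236 = 0.90920 amu.
Converting to energy: 0.90920 amu × 931.5 MeV/amu = 846.920 MeV
Dividing by A = 98 gives 8.642 MeV per nucleon.

8.64 MeV/nucleon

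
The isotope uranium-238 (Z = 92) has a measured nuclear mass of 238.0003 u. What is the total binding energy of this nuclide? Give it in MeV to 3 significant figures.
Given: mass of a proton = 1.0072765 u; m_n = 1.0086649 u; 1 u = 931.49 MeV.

Σm = 92·m_p + 146·m_n = 92.6694380 + 147.2650754 = 239.9345134 u
The mass defect is 239.9345134 − 238.0003 = 1.9342134 u.
Converting to energy: 1.9342134 u × 931.49 MeV/u = 1801.70 MeV

1800 MeV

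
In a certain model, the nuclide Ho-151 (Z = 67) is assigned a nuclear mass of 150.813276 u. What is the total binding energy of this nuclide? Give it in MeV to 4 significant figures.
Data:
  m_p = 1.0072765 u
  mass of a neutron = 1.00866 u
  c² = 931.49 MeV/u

Total constituent mass: 67 × 1.0072765 + 84 × 1.00866 = 152.2149655 u
The mass defect is 152.2149655 − 150.813276 = 1.4016895 u.
Converting to energy: 1.4016895 u × 931.49 MeV/u = 1305.66 MeV

1306 MeV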